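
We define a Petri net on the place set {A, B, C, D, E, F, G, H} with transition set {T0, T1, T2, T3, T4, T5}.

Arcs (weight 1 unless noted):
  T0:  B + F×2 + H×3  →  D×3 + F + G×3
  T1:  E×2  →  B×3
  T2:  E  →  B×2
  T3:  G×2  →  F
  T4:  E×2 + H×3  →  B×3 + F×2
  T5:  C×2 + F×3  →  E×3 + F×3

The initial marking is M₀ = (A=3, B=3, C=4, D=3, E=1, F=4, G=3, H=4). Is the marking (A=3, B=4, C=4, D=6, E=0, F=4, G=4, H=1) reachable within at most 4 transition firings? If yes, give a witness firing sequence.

step 1: fire T0:  (A=3, B=3, C=4, D=3, E=1, F=4, G=3, H=4) → (A=3, B=2, C=4, D=6, E=1, F=3, G=6, H=1)
step 2: fire T2:  (A=3, B=2, C=4, D=6, E=1, F=3, G=6, H=1) → (A=3, B=4, C=4, D=6, E=0, F=3, G=6, H=1)
step 3: fire T3:  (A=3, B=4, C=4, D=6, E=0, F=3, G=6, H=1) → (A=3, B=4, C=4, D=6, E=0, F=4, G=4, H=1)

YES — reachable via ⟨T0, T2, T3⟩ (3 firings)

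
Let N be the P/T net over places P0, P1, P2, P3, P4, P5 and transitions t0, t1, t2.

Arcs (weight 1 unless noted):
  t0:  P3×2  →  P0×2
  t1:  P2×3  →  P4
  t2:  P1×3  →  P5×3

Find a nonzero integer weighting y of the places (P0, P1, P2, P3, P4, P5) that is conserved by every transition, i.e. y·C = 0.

y = (P0:1, P1:0, P2:0, P3:1, P4:0, P5:0)

Incidence matrix C (rows=places, cols=transitions):
       t0   t1   t2
   P0   2    0    0
   P1   0    0   -3
   P2   0   -3    0
   P3  -2    0    0
   P4   0    1    0
   P5   0    0    3

Candidate y = [1, 0, 0, 1, 0, 0]; check y·C column-wise:
  col t0: 1·2 + 1·-2 = 0
  col t1: 1·0 + 0·-3 + 1·0 + 0·1 = 0
  col t2: 1·0 + 0·-3 + 1·0 + 0·3 = 0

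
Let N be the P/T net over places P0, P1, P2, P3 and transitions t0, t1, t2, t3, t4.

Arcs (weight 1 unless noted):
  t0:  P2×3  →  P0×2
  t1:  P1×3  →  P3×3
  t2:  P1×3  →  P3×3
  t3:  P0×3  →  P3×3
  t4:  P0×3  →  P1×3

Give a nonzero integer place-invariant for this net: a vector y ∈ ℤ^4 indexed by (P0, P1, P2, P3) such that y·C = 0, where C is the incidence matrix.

Incidence matrix C (rows=places, cols=transitions):
       t0   t1   t2   t3   t4
   P0   2    0    0   -3   -3
   P1   0   -3   -3    0    3
   P2  -3    0    0    0    0
   P3   0    3    3    3    0

Candidate y = [3, 3, 2, 3]; check y·C column-wise:
  col t0: 3·2 + 3·0 + 2·-3 + 3·0 = 0
  col t1: 3·0 + 3·-3 + 2·0 + 3·3 = 0
  col t2: 3·0 + 3·-3 + 2·0 + 3·3 = 0
  col t3: 3·-3 + 3·0 + 2·0 + 3·3 = 0
  col t4: 3·-3 + 3·3 + 2·0 + 3·0 = 0

y = (P0:3, P1:3, P2:2, P3:3)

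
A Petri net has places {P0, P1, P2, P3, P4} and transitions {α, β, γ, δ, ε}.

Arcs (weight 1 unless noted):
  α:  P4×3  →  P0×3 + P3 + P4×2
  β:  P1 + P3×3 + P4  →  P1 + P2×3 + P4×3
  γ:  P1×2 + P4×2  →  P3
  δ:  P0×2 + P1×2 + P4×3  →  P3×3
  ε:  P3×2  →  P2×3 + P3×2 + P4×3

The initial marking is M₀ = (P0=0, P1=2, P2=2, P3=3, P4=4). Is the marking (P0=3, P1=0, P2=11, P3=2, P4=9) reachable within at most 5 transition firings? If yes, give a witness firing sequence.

YES — reachable via ⟨α, β, γ, ε, ε⟩ (5 firings)

step 1: fire α:  (P0=0, P1=2, P2=2, P3=3, P4=4) → (P0=3, P1=2, P2=2, P3=4, P4=3)
step 2: fire β:  (P0=3, P1=2, P2=2, P3=4, P4=3) → (P0=3, P1=2, P2=5, P3=1, P4=5)
step 3: fire γ:  (P0=3, P1=2, P2=5, P3=1, P4=5) → (P0=3, P1=0, P2=5, P3=2, P4=3)
step 4: fire ε:  (P0=3, P1=0, P2=5, P3=2, P4=3) → (P0=3, P1=0, P2=8, P3=2, P4=6)
step 5: fire ε:  (P0=3, P1=0, P2=8, P3=2, P4=6) → (P0=3, P1=0, P2=11, P3=2, P4=9)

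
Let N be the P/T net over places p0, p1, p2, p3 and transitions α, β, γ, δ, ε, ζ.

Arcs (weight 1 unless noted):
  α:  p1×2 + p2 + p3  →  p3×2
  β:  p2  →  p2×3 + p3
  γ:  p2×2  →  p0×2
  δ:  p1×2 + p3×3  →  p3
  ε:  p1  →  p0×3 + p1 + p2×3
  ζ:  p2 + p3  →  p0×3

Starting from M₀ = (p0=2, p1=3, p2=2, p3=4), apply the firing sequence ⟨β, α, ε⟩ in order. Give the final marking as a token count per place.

step 1: fire β:  (p0=2, p1=3, p2=2, p3=4) → (p0=2, p1=3, p2=4, p3=5)
step 2: fire α:  (p0=2, p1=3, p2=4, p3=5) → (p0=2, p1=1, p2=3, p3=6)
step 3: fire ε:  (p0=2, p1=1, p2=3, p3=6) → (p0=5, p1=1, p2=6, p3=6)

(p0=5, p1=1, p2=6, p3=6)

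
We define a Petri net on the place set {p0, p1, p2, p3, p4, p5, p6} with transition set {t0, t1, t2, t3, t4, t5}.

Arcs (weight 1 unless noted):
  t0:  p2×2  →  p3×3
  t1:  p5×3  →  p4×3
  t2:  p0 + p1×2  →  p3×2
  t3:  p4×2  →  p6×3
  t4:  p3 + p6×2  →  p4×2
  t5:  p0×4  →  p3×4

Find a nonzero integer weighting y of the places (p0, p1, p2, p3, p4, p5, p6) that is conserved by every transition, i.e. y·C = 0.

y = (p0:2, p1:1, p2:3, p3:2, p4:3, p5:3, p6:2)

Incidence matrix C (rows=places, cols=transitions):
       t0   t1   t2   t3   t4   t5
   p0   0    0   -1    0    0   -4
   p1   0    0   -2    0    0    0
   p2  -2    0    0    0    0    0
   p3   3    0    2    0   -1    4
   p4   0    3    0   -2    2    0
   p5   0   -3    0    0    0    0
   p6   0    0    0    3   -2    0

Candidate y = [2, 1, 3, 2, 3, 3, 2]; check y·C column-wise:
  col t0: 2·0 + 1·0 + 3·-2 + 2·3 + 3·0 + 3·0 + 2·0 = 0
  col t1: 2·0 + 1·0 + 3·0 + 2·0 + 3·3 + 3·-3 + 2·0 = 0
  col t2: 2·-1 + 1·-2 + 3·0 + 2·2 + 3·0 + 3·0 + 2·0 = 0
  col t3: 2·0 + 1·0 + 3·0 + 2·0 + 3·-2 + 3·0 + 2·3 = 0
  col t4: 2·0 + 1·0 + 3·0 + 2·-1 + 3·2 + 3·0 + 2·-2 = 0
  col t5: 2·-4 + 1·0 + 3·0 + 2·4 + 3·0 + 3·0 + 2·0 = 0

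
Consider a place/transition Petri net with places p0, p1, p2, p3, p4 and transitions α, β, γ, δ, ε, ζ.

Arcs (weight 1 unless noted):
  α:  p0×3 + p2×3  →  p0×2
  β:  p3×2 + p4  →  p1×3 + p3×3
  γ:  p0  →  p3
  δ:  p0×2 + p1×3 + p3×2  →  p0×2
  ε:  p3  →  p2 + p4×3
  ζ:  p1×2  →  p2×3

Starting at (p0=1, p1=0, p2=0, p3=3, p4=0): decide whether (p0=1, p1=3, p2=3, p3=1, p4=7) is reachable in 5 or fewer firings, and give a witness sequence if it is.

depth 0: 1 marking
depth 1: 3 markings reached so far
depth 2: 6 markings reached so far
depth 3: 12 markings reached so far
depth 4: 21 markings reached so far
depth 5: 34 markings reached so far
target is not among the 34 markings reachable within 5 steps

NO — not reachable within 5 firings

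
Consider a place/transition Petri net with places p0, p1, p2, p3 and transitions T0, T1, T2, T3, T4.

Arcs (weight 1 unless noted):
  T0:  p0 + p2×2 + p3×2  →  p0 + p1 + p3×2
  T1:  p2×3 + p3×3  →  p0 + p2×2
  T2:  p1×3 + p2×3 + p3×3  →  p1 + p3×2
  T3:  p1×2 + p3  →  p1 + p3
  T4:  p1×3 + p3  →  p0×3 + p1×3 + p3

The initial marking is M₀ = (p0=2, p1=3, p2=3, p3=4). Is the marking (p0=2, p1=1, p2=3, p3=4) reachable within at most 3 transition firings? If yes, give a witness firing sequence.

YES — reachable via ⟨T3, T3⟩ (2 firings)

step 1: fire T3:  (p0=2, p1=3, p2=3, p3=4) → (p0=2, p1=2, p2=3, p3=4)
step 2: fire T3:  (p0=2, p1=2, p2=3, p3=4) → (p0=2, p1=1, p2=3, p3=4)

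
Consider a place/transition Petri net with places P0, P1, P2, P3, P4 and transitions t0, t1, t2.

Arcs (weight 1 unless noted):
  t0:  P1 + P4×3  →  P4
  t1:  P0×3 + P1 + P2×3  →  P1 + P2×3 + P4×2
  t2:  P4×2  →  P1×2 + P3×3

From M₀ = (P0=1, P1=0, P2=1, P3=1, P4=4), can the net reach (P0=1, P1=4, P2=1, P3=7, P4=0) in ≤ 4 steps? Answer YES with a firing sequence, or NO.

YES — reachable via ⟨t2, t2⟩ (2 firings)

step 1: fire t2:  (P0=1, P1=0, P2=1, P3=1, P4=4) → (P0=1, P1=2, P2=1, P3=4, P4=2)
step 2: fire t2:  (P0=1, P1=2, P2=1, P3=4, P4=2) → (P0=1, P1=4, P2=1, P3=7, P4=0)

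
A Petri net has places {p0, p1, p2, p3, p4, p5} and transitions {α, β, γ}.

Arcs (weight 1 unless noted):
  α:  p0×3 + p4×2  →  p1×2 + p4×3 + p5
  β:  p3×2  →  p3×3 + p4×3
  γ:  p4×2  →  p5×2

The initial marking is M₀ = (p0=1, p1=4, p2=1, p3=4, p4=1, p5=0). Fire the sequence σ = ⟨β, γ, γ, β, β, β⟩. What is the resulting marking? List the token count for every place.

(p0=1, p1=4, p2=1, p3=8, p4=9, p5=4)

step 1: fire β:  (p0=1, p1=4, p2=1, p3=4, p4=1, p5=0) → (p0=1, p1=4, p2=1, p3=5, p4=4, p5=0)
step 2: fire γ:  (p0=1, p1=4, p2=1, p3=5, p4=4, p5=0) → (p0=1, p1=4, p2=1, p3=5, p4=2, p5=2)
step 3: fire γ:  (p0=1, p1=4, p2=1, p3=5, p4=2, p5=2) → (p0=1, p1=4, p2=1, p3=5, p4=0, p5=4)
step 4: fire β:  (p0=1, p1=4, p2=1, p3=5, p4=0, p5=4) → (p0=1, p1=4, p2=1, p3=6, p4=3, p5=4)
step 5: fire β:  (p0=1, p1=4, p2=1, p3=6, p4=3, p5=4) → (p0=1, p1=4, p2=1, p3=7, p4=6, p5=4)
step 6: fire β:  (p0=1, p1=4, p2=1, p3=7, p4=6, p5=4) → (p0=1, p1=4, p2=1, p3=8, p4=9, p5=4)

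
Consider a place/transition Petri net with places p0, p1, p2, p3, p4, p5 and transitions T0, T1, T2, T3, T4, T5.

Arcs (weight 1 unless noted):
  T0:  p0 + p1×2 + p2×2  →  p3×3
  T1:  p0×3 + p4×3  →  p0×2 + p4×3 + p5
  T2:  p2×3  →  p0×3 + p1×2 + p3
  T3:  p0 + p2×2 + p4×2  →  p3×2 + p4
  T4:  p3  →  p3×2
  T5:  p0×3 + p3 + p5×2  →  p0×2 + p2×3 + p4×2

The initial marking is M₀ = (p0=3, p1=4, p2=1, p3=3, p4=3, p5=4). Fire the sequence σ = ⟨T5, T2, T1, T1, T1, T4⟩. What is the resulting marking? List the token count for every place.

step 1: fire T5:  (p0=3, p1=4, p2=1, p3=3, p4=3, p5=4) → (p0=2, p1=4, p2=4, p3=2, p4=5, p5=2)
step 2: fire T2:  (p0=2, p1=4, p2=4, p3=2, p4=5, p5=2) → (p0=5, p1=6, p2=1, p3=3, p4=5, p5=2)
step 3: fire T1:  (p0=5, p1=6, p2=1, p3=3, p4=5, p5=2) → (p0=4, p1=6, p2=1, p3=3, p4=5, p5=3)
step 4: fire T1:  (p0=4, p1=6, p2=1, p3=3, p4=5, p5=3) → (p0=3, p1=6, p2=1, p3=3, p4=5, p5=4)
step 5: fire T1:  (p0=3, p1=6, p2=1, p3=3, p4=5, p5=4) → (p0=2, p1=6, p2=1, p3=3, p4=5, p5=5)
step 6: fire T4:  (p0=2, p1=6, p2=1, p3=3, p4=5, p5=5) → (p0=2, p1=6, p2=1, p3=4, p4=5, p5=5)

(p0=2, p1=6, p2=1, p3=4, p4=5, p5=5)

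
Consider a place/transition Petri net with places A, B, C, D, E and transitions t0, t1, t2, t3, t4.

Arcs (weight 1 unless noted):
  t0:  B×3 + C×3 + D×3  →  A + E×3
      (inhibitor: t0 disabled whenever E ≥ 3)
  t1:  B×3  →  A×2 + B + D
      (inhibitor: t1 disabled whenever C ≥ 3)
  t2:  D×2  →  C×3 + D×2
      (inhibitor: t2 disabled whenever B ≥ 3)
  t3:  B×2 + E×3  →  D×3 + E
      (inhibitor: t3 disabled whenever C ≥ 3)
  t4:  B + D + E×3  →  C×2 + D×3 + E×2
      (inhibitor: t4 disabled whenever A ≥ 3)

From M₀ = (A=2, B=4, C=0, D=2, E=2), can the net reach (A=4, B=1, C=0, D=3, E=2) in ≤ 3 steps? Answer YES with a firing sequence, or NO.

depth 0: 1 marking
depth 1: 2 markings reached so far
depth 2: 3 markings reached so far
depth 3: 4 markings reached so far
target is not among the 4 markings reachable within 3 steps

NO — not reachable within 3 firings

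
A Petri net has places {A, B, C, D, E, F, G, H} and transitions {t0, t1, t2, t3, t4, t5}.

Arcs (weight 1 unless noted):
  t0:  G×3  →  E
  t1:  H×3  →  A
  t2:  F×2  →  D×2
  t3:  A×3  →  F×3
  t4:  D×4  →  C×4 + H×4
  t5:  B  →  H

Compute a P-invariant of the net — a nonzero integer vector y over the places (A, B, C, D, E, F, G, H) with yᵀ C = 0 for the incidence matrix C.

y = (A:0, B:0, C:0, D:0, E:3, F:0, G:1, H:0)

Incidence matrix C (rows=places, cols=transitions):
       t0   t1   t2   t3   t4   t5
    A   0    1    0   -3    0    0
    B   0    0    0    0    0   -1
    C   0    0    0    0    4    0
    D   0    0    2    0   -4    0
    E   1    0    0    0    0    0
    F   0    0   -2    3    0    0
    G  -3    0    0    0    0    0
    H   0   -3    0    0    4    1

Candidate y = [0, 0, 0, 0, 3, 0, 1, 0]; check y·C column-wise:
  col t0: 3·1 + 1·-3 = 0
  col t1: 0·1 + 3·0 + 1·0 + 0·-3 = 0
  col t2: 0·2 + 3·0 + 0·-2 + 1·0 = 0
  col t3: 0·-3 + 3·0 + 0·3 + 1·0 = 0
  col t4: 0·4 + 0·-4 + 3·0 + 1·0 + 0·4 = 0
  col t5: 0·-1 + 3·0 + 1·0 + 0·1 = 0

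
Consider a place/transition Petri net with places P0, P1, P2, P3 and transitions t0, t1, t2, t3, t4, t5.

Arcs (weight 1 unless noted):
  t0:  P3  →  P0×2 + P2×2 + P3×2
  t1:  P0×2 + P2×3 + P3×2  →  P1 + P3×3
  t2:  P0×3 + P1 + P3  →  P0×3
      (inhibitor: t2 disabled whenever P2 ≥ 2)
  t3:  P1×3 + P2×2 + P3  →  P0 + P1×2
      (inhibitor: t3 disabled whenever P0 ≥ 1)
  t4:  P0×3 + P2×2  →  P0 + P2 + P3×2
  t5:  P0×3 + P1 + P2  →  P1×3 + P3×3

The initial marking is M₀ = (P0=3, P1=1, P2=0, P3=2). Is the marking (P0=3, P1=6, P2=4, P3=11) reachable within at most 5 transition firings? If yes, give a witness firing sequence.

depth 0: 1 marking
depth 1: 3 markings reached so far
depth 2: 7 markings reached so far
depth 3: 14 markings reached so far
depth 4: 26 markings reached so far
depth 5: 45 markings reached so far
target is not among the 45 markings reachable within 5 steps

NO — not reachable within 5 firings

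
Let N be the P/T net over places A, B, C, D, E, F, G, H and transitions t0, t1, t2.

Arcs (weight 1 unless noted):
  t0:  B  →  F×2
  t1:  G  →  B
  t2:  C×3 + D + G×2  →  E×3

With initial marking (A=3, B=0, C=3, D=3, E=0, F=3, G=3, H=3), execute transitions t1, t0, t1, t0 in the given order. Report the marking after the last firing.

step 1: fire t1:  (A=3, B=0, C=3, D=3, E=0, F=3, G=3, H=3) → (A=3, B=1, C=3, D=3, E=0, F=3, G=2, H=3)
step 2: fire t0:  (A=3, B=1, C=3, D=3, E=0, F=3, G=2, H=3) → (A=3, B=0, C=3, D=3, E=0, F=5, G=2, H=3)
step 3: fire t1:  (A=3, B=0, C=3, D=3, E=0, F=5, G=2, H=3) → (A=3, B=1, C=3, D=3, E=0, F=5, G=1, H=3)
step 4: fire t0:  (A=3, B=1, C=3, D=3, E=0, F=5, G=1, H=3) → (A=3, B=0, C=3, D=3, E=0, F=7, G=1, H=3)

(A=3, B=0, C=3, D=3, E=0, F=7, G=1, H=3)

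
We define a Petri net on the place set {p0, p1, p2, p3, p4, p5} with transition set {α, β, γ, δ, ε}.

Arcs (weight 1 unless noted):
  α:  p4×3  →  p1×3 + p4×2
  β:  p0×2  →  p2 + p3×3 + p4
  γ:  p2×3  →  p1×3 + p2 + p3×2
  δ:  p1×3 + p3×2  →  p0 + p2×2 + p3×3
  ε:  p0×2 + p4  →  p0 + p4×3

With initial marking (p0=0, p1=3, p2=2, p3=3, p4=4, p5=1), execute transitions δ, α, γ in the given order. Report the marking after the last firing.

(p0=1, p1=6, p2=2, p3=6, p4=3, p5=1)

step 1: fire δ:  (p0=0, p1=3, p2=2, p3=3, p4=4, p5=1) → (p0=1, p1=0, p2=4, p3=4, p4=4, p5=1)
step 2: fire α:  (p0=1, p1=0, p2=4, p3=4, p4=4, p5=1) → (p0=1, p1=3, p2=4, p3=4, p4=3, p5=1)
step 3: fire γ:  (p0=1, p1=3, p2=4, p3=4, p4=3, p5=1) → (p0=1, p1=6, p2=2, p3=6, p4=3, p5=1)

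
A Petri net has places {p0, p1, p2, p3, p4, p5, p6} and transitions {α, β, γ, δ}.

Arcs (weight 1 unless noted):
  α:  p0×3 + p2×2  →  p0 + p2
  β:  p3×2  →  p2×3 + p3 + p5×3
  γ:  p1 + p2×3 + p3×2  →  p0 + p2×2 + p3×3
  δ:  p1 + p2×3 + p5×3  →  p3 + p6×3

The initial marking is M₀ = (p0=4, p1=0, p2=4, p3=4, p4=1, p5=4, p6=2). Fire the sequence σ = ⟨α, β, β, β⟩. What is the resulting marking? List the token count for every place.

(p0=2, p1=0, p2=12, p3=1, p4=1, p5=13, p6=2)

step 1: fire α:  (p0=4, p1=0, p2=4, p3=4, p4=1, p5=4, p6=2) → (p0=2, p1=0, p2=3, p3=4, p4=1, p5=4, p6=2)
step 2: fire β:  (p0=2, p1=0, p2=3, p3=4, p4=1, p5=4, p6=2) → (p0=2, p1=0, p2=6, p3=3, p4=1, p5=7, p6=2)
step 3: fire β:  (p0=2, p1=0, p2=6, p3=3, p4=1, p5=7, p6=2) → (p0=2, p1=0, p2=9, p3=2, p4=1, p5=10, p6=2)
step 4: fire β:  (p0=2, p1=0, p2=9, p3=2, p4=1, p5=10, p6=2) → (p0=2, p1=0, p2=12, p3=1, p4=1, p5=13, p6=2)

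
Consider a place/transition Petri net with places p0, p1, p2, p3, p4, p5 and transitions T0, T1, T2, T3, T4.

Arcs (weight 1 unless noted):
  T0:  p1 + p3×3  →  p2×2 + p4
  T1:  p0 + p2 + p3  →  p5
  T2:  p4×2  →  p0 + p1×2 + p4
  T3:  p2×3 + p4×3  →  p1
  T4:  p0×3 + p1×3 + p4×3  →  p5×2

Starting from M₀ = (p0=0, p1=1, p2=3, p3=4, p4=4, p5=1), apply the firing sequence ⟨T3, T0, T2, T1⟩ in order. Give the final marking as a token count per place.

step 1: fire T3:  (p0=0, p1=1, p2=3, p3=4, p4=4, p5=1) → (p0=0, p1=2, p2=0, p3=4, p4=1, p5=1)
step 2: fire T0:  (p0=0, p1=2, p2=0, p3=4, p4=1, p5=1) → (p0=0, p1=1, p2=2, p3=1, p4=2, p5=1)
step 3: fire T2:  (p0=0, p1=1, p2=2, p3=1, p4=2, p5=1) → (p0=1, p1=3, p2=2, p3=1, p4=1, p5=1)
step 4: fire T1:  (p0=1, p1=3, p2=2, p3=1, p4=1, p5=1) → (p0=0, p1=3, p2=1, p3=0, p4=1, p5=2)

(p0=0, p1=3, p2=1, p3=0, p4=1, p5=2)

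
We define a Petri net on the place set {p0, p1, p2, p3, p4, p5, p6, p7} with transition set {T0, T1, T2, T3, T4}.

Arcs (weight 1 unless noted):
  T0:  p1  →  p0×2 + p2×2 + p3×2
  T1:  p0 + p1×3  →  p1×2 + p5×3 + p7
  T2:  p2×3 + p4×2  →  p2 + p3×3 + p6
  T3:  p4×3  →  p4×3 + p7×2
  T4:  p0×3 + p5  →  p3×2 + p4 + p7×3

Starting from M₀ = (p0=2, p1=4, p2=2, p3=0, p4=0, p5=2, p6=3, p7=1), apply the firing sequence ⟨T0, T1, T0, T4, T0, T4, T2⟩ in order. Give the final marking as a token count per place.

step 1: fire T0:  (p0=2, p1=4, p2=2, p3=0, p4=0, p5=2, p6=3, p7=1) → (p0=4, p1=3, p2=4, p3=2, p4=0, p5=2, p6=3, p7=1)
step 2: fire T1:  (p0=4, p1=3, p2=4, p3=2, p4=0, p5=2, p6=3, p7=1) → (p0=3, p1=2, p2=4, p3=2, p4=0, p5=5, p6=3, p7=2)
step 3: fire T0:  (p0=3, p1=2, p2=4, p3=2, p4=0, p5=5, p6=3, p7=2) → (p0=5, p1=1, p2=6, p3=4, p4=0, p5=5, p6=3, p7=2)
step 4: fire T4:  (p0=5, p1=1, p2=6, p3=4, p4=0, p5=5, p6=3, p7=2) → (p0=2, p1=1, p2=6, p3=6, p4=1, p5=4, p6=3, p7=5)
step 5: fire T0:  (p0=2, p1=1, p2=6, p3=6, p4=1, p5=4, p6=3, p7=5) → (p0=4, p1=0, p2=8, p3=8, p4=1, p5=4, p6=3, p7=5)
step 6: fire T4:  (p0=4, p1=0, p2=8, p3=8, p4=1, p5=4, p6=3, p7=5) → (p0=1, p1=0, p2=8, p3=10, p4=2, p5=3, p6=3, p7=8)
step 7: fire T2:  (p0=1, p1=0, p2=8, p3=10, p4=2, p5=3, p6=3, p7=8) → (p0=1, p1=0, p2=6, p3=13, p4=0, p5=3, p6=4, p7=8)

(p0=1, p1=0, p2=6, p3=13, p4=0, p5=3, p6=4, p7=8)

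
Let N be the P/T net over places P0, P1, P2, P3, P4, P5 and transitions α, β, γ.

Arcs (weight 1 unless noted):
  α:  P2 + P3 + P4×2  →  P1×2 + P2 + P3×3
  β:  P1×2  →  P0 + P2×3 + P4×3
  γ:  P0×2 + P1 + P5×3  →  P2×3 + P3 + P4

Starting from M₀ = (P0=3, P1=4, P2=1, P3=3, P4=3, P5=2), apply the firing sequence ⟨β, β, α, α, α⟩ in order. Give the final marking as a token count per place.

(P0=5, P1=6, P2=7, P3=9, P4=3, P5=2)

step 1: fire β:  (P0=3, P1=4, P2=1, P3=3, P4=3, P5=2) → (P0=4, P1=2, P2=4, P3=3, P4=6, P5=2)
step 2: fire β:  (P0=4, P1=2, P2=4, P3=3, P4=6, P5=2) → (P0=5, P1=0, P2=7, P3=3, P4=9, P5=2)
step 3: fire α:  (P0=5, P1=0, P2=7, P3=3, P4=9, P5=2) → (P0=5, P1=2, P2=7, P3=5, P4=7, P5=2)
step 4: fire α:  (P0=5, P1=2, P2=7, P3=5, P4=7, P5=2) → (P0=5, P1=4, P2=7, P3=7, P4=5, P5=2)
step 5: fire α:  (P0=5, P1=4, P2=7, P3=7, P4=5, P5=2) → (P0=5, P1=6, P2=7, P3=9, P4=3, P5=2)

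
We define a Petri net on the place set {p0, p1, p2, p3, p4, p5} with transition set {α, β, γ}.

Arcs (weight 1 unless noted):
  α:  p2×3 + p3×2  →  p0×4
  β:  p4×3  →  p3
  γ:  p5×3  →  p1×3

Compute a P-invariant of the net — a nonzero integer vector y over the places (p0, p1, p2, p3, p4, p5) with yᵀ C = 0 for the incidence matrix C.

Incidence matrix C (rows=places, cols=transitions):
        α    β    γ
   p0   4    0    0
   p1   0    0    3
   p2  -3    0    0
   p3  -2    1    0
   p4   0   -3    0
   p5   0    0   -3

Candidate y = [3, 0, 4, 0, 0, 0]; check y·C column-wise:
  col α: 3·4 + 4·-3 + 0·-2 = 0
  col β: 3·0 + 4·0 + 0·1 + 0·-3 = 0
  col γ: 3·0 + 0·3 + 4·0 + 0·-3 = 0

y = (p0:3, p1:0, p2:4, p3:0, p4:0, p5:0)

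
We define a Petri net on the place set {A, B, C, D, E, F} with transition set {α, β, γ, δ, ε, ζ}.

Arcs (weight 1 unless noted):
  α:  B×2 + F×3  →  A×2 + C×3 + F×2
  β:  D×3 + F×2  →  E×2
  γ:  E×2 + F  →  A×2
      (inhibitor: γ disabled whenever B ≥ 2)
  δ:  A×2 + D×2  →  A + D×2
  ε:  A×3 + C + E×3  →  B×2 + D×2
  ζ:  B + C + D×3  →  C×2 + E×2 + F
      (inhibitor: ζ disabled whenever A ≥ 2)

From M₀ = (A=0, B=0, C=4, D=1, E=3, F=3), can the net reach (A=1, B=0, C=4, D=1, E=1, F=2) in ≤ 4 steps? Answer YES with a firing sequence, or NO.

depth 0: 1 marking
depth 1: 2 markings reached so far
depth 2: 2 markings reached so far
(frontier empty at depth 2; search complete)
target is not among the 2 markings reachable within 4 steps

NO — not reachable within 4 firings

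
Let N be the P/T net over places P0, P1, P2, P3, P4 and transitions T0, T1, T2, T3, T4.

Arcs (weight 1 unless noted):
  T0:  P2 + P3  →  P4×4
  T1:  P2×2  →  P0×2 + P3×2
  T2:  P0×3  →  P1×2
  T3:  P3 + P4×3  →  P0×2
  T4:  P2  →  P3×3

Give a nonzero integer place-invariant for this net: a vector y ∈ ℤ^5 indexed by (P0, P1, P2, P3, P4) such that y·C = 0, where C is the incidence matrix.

y = (P0:2, P1:3, P2:3, P3:1, P4:1)

Incidence matrix C (rows=places, cols=transitions):
       T0   T1   T2   T3   T4
   P0   0    2   -3    2    0
   P1   0    0    2    0    0
   P2  -1   -2    0    0   -1
   P3  -1    2    0   -1    3
   P4   4    0    0   -3    0

Candidate y = [2, 3, 3, 1, 1]; check y·C column-wise:
  col T0: 2·0 + 3·0 + 3·-1 + 1·-1 + 1·4 = 0
  col T1: 2·2 + 3·0 + 3·-2 + 1·2 + 1·0 = 0
  col T2: 2·-3 + 3·2 + 3·0 + 1·0 + 1·0 = 0
  col T3: 2·2 + 3·0 + 3·0 + 1·-1 + 1·-3 = 0
  col T4: 2·0 + 3·0 + 3·-1 + 1·3 + 1·0 = 0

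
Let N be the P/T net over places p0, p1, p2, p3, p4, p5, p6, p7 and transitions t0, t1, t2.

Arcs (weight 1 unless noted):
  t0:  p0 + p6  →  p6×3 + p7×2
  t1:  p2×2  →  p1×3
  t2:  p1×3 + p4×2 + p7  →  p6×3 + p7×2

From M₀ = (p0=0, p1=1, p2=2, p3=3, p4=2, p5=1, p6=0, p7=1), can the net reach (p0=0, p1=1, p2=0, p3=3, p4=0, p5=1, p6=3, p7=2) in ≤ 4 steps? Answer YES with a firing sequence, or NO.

step 1: fire t1:  (p0=0, p1=1, p2=2, p3=3, p4=2, p5=1, p6=0, p7=1) → (p0=0, p1=4, p2=0, p3=3, p4=2, p5=1, p6=0, p7=1)
step 2: fire t2:  (p0=0, p1=4, p2=0, p3=3, p4=2, p5=1, p6=0, p7=1) → (p0=0, p1=1, p2=0, p3=3, p4=0, p5=1, p6=3, p7=2)

YES — reachable via ⟨t1, t2⟩ (2 firings)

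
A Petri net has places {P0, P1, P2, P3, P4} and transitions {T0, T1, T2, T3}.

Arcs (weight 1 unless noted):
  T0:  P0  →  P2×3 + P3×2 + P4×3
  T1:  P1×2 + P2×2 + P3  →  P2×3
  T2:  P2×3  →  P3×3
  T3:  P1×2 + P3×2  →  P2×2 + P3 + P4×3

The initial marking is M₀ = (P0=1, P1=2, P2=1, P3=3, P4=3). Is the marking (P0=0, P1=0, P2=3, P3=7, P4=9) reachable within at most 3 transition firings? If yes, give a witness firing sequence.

step 1: fire T0:  (P0=1, P1=2, P2=1, P3=3, P4=3) → (P0=0, P1=2, P2=4, P3=5, P4=6)
step 2: fire T2:  (P0=0, P1=2, P2=4, P3=5, P4=6) → (P0=0, P1=2, P2=1, P3=8, P4=6)
step 3: fire T3:  (P0=0, P1=2, P2=1, P3=8, P4=6) → (P0=0, P1=0, P2=3, P3=7, P4=9)

YES — reachable via ⟨T0, T2, T3⟩ (3 firings)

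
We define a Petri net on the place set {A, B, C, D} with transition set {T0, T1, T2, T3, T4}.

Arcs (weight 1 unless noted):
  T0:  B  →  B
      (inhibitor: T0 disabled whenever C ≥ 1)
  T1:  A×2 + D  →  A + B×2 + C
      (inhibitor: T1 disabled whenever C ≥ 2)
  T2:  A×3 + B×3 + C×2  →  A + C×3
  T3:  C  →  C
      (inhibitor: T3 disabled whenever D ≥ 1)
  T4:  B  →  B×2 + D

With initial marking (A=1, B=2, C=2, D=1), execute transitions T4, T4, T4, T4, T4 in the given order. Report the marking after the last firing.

step 1: fire T4:  (A=1, B=2, C=2, D=1) → (A=1, B=3, C=2, D=2)
step 2: fire T4:  (A=1, B=3, C=2, D=2) → (A=1, B=4, C=2, D=3)
step 3: fire T4:  (A=1, B=4, C=2, D=3) → (A=1, B=5, C=2, D=4)
step 4: fire T4:  (A=1, B=5, C=2, D=4) → (A=1, B=6, C=2, D=5)
step 5: fire T4:  (A=1, B=6, C=2, D=5) → (A=1, B=7, C=2, D=6)

(A=1, B=7, C=2, D=6)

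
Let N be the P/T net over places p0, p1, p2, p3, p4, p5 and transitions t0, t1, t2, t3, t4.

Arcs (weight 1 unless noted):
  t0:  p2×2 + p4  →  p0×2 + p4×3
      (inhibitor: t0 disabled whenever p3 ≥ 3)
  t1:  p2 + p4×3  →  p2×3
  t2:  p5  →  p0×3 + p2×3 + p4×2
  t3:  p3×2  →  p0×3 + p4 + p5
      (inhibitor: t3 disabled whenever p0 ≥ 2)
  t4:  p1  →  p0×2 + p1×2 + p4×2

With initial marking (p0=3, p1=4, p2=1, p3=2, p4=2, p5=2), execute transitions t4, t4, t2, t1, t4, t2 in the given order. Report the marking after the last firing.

step 1: fire t4:  (p0=3, p1=4, p2=1, p3=2, p4=2, p5=2) → (p0=5, p1=5, p2=1, p3=2, p4=4, p5=2)
step 2: fire t4:  (p0=5, p1=5, p2=1, p3=2, p4=4, p5=2) → (p0=7, p1=6, p2=1, p3=2, p4=6, p5=2)
step 3: fire t2:  (p0=7, p1=6, p2=1, p3=2, p4=6, p5=2) → (p0=10, p1=6, p2=4, p3=2, p4=8, p5=1)
step 4: fire t1:  (p0=10, p1=6, p2=4, p3=2, p4=8, p5=1) → (p0=10, p1=6, p2=6, p3=2, p4=5, p5=1)
step 5: fire t4:  (p0=10, p1=6, p2=6, p3=2, p4=5, p5=1) → (p0=12, p1=7, p2=6, p3=2, p4=7, p5=1)
step 6: fire t2:  (p0=12, p1=7, p2=6, p3=2, p4=7, p5=1) → (p0=15, p1=7, p2=9, p3=2, p4=9, p5=0)

(p0=15, p1=7, p2=9, p3=2, p4=9, p5=0)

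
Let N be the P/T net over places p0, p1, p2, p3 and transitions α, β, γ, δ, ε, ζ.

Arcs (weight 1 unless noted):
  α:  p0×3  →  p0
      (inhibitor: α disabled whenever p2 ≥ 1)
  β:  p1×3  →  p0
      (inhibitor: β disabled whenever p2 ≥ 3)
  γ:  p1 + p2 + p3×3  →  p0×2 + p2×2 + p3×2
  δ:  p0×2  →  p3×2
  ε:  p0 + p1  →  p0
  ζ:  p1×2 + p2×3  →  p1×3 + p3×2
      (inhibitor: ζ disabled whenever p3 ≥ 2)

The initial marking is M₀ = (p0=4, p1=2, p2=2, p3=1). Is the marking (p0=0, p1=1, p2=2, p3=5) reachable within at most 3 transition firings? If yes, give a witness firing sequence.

step 1: fire δ:  (p0=4, p1=2, p2=2, p3=1) → (p0=2, p1=2, p2=2, p3=3)
step 2: fire ε:  (p0=2, p1=2, p2=2, p3=3) → (p0=2, p1=1, p2=2, p3=3)
step 3: fire δ:  (p0=2, p1=1, p2=2, p3=3) → (p0=0, p1=1, p2=2, p3=5)

YES — reachable via ⟨δ, ε, δ⟩ (3 firings)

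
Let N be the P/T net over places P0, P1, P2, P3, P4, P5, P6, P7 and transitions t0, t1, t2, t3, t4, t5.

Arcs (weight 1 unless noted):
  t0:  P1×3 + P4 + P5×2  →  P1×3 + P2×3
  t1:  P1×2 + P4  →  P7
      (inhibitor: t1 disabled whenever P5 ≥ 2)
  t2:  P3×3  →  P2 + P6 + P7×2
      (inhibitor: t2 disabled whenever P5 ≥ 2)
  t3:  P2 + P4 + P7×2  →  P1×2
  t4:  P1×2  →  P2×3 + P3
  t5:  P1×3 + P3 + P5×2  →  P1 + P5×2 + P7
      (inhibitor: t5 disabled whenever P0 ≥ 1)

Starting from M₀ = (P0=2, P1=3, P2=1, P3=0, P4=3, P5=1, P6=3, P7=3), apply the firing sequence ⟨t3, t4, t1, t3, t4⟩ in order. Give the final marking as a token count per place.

(P0=2, P1=1, P2=5, P3=2, P4=0, P5=1, P6=3, P7=0)

step 1: fire t3:  (P0=2, P1=3, P2=1, P3=0, P4=3, P5=1, P6=3, P7=3) → (P0=2, P1=5, P2=0, P3=0, P4=2, P5=1, P6=3, P7=1)
step 2: fire t4:  (P0=2, P1=5, P2=0, P3=0, P4=2, P5=1, P6=3, P7=1) → (P0=2, P1=3, P2=3, P3=1, P4=2, P5=1, P6=3, P7=1)
step 3: fire t1:  (P0=2, P1=3, P2=3, P3=1, P4=2, P5=1, P6=3, P7=1) → (P0=2, P1=1, P2=3, P3=1, P4=1, P5=1, P6=3, P7=2)
step 4: fire t3:  (P0=2, P1=1, P2=3, P3=1, P4=1, P5=1, P6=3, P7=2) → (P0=2, P1=3, P2=2, P3=1, P4=0, P5=1, P6=3, P7=0)
step 5: fire t4:  (P0=2, P1=3, P2=2, P3=1, P4=0, P5=1, P6=3, P7=0) → (P0=2, P1=1, P2=5, P3=2, P4=0, P5=1, P6=3, P7=0)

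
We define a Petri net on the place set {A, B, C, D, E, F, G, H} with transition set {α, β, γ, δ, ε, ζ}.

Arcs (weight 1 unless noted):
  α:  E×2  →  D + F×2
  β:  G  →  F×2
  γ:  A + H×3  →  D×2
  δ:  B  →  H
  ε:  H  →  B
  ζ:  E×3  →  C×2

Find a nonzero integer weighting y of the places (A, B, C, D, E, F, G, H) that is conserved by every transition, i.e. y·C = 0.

y = (A:8, B:0, C:3, D:4, E:2, F:0, G:0, H:0)

Incidence matrix C (rows=places, cols=transitions):
        α    β    γ    δ    ε    ζ
    A   0    0   -1    0    0    0
    B   0    0    0   -1    1    0
    C   0    0    0    0    0    2
    D   1    0    2    0    0    0
    E  -2    0    0    0    0   -3
    F   2    2    0    0    0    0
    G   0   -1    0    0    0    0
    H   0    0   -3    1   -1    0

Candidate y = [8, 0, 3, 4, 2, 0, 0, 0]; check y·C column-wise:
  col α: 8·0 + 3·0 + 4·1 + 2·-2 + 0·2 = 0
  col β: 8·0 + 3·0 + 4·0 + 2·0 + 0·2 + 0·-1 = 0
  col γ: 8·-1 + 3·0 + 4·2 + 2·0 + 0·-3 = 0
  col δ: 8·0 + 0·-1 + 3·0 + 4·0 + 2·0 + 0·1 = 0
  col ε: 8·0 + 0·1 + 3·0 + 4·0 + 2·0 + 0·-1 = 0
  col ζ: 8·0 + 3·2 + 4·0 + 2·-3 = 0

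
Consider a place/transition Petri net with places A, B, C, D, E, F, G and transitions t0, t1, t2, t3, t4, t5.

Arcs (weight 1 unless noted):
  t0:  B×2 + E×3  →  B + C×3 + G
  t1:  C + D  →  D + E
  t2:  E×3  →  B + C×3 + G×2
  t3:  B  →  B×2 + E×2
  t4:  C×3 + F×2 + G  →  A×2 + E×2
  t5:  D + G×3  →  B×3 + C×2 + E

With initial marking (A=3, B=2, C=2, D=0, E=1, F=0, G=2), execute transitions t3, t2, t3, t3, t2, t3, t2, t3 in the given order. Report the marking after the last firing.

step 1: fire t3:  (A=3, B=2, C=2, D=0, E=1, F=0, G=2) → (A=3, B=3, C=2, D=0, E=3, F=0, G=2)
step 2: fire t2:  (A=3, B=3, C=2, D=0, E=3, F=0, G=2) → (A=3, B=4, C=5, D=0, E=0, F=0, G=4)
step 3: fire t3:  (A=3, B=4, C=5, D=0, E=0, F=0, G=4) → (A=3, B=5, C=5, D=0, E=2, F=0, G=4)
step 4: fire t3:  (A=3, B=5, C=5, D=0, E=2, F=0, G=4) → (A=3, B=6, C=5, D=0, E=4, F=0, G=4)
step 5: fire t2:  (A=3, B=6, C=5, D=0, E=4, F=0, G=4) → (A=3, B=7, C=8, D=0, E=1, F=0, G=6)
step 6: fire t3:  (A=3, B=7, C=8, D=0, E=1, F=0, G=6) → (A=3, B=8, C=8, D=0, E=3, F=0, G=6)
step 7: fire t2:  (A=3, B=8, C=8, D=0, E=3, F=0, G=6) → (A=3, B=9, C=11, D=0, E=0, F=0, G=8)
step 8: fire t3:  (A=3, B=9, C=11, D=0, E=0, F=0, G=8) → (A=3, B=10, C=11, D=0, E=2, F=0, G=8)

(A=3, B=10, C=11, D=0, E=2, F=0, G=8)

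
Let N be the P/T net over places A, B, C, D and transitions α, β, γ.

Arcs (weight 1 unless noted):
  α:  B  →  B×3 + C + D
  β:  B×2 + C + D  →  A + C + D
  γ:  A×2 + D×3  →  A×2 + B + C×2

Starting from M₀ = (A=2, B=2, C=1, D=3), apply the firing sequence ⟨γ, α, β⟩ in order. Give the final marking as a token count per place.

(A=3, B=3, C=4, D=1)

step 1: fire γ:  (A=2, B=2, C=1, D=3) → (A=2, B=3, C=3, D=0)
step 2: fire α:  (A=2, B=3, C=3, D=0) → (A=2, B=5, C=4, D=1)
step 3: fire β:  (A=2, B=5, C=4, D=1) → (A=3, B=3, C=4, D=1)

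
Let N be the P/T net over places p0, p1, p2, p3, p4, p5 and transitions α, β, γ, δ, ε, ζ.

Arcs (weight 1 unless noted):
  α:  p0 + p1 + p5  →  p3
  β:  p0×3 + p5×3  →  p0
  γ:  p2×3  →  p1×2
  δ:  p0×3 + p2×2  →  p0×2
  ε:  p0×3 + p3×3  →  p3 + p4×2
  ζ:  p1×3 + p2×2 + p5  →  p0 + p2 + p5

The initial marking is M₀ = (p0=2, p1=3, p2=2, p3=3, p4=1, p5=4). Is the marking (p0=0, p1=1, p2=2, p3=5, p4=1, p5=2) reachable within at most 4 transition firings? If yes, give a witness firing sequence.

YES — reachable via ⟨α, α⟩ (2 firings)

step 1: fire α:  (p0=2, p1=3, p2=2, p3=3, p4=1, p5=4) → (p0=1, p1=2, p2=2, p3=4, p4=1, p5=3)
step 2: fire α:  (p0=1, p1=2, p2=2, p3=4, p4=1, p5=3) → (p0=0, p1=1, p2=2, p3=5, p4=1, p5=2)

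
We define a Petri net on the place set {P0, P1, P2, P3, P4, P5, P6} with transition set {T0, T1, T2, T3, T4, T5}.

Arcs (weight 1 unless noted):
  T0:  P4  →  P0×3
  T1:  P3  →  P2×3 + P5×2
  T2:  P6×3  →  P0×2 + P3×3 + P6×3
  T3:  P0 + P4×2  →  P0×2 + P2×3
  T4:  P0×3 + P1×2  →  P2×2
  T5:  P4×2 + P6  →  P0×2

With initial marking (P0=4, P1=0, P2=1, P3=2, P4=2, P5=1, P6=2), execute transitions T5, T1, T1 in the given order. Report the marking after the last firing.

step 1: fire T5:  (P0=4, P1=0, P2=1, P3=2, P4=2, P5=1, P6=2) → (P0=6, P1=0, P2=1, P3=2, P4=0, P5=1, P6=1)
step 2: fire T1:  (P0=6, P1=0, P2=1, P3=2, P4=0, P5=1, P6=1) → (P0=6, P1=0, P2=4, P3=1, P4=0, P5=3, P6=1)
step 3: fire T1:  (P0=6, P1=0, P2=4, P3=1, P4=0, P5=3, P6=1) → (P0=6, P1=0, P2=7, P3=0, P4=0, P5=5, P6=1)

(P0=6, P1=0, P2=7, P3=0, P4=0, P5=5, P6=1)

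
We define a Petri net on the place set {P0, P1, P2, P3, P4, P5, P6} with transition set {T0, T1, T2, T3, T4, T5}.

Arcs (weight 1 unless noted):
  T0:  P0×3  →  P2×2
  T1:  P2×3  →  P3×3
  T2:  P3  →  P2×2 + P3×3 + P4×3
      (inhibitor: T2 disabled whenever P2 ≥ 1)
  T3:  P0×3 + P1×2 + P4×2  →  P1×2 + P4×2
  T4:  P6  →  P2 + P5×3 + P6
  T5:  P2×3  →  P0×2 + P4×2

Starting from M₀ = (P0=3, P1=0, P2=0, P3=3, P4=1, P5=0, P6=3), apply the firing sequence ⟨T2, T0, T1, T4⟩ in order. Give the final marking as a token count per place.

step 1: fire T2:  (P0=3, P1=0, P2=0, P3=3, P4=1, P5=0, P6=3) → (P0=3, P1=0, P2=2, P3=5, P4=4, P5=0, P6=3)
step 2: fire T0:  (P0=3, P1=0, P2=2, P3=5, P4=4, P5=0, P6=3) → (P0=0, P1=0, P2=4, P3=5, P4=4, P5=0, P6=3)
step 3: fire T1:  (P0=0, P1=0, P2=4, P3=5, P4=4, P5=0, P6=3) → (P0=0, P1=0, P2=1, P3=8, P4=4, P5=0, P6=3)
step 4: fire T4:  (P0=0, P1=0, P2=1, P3=8, P4=4, P5=0, P6=3) → (P0=0, P1=0, P2=2, P3=8, P4=4, P5=3, P6=3)

(P0=0, P1=0, P2=2, P3=8, P4=4, P5=3, P6=3)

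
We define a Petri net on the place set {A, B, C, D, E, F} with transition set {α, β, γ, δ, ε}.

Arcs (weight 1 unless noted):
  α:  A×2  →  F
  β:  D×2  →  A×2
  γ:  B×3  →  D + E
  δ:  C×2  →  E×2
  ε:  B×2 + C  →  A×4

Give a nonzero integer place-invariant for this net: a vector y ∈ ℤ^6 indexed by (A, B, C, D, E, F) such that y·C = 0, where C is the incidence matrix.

Incidence matrix C (rows=places, cols=transitions):
        α    β    γ    δ    ε
    A  -2    2    0    0    4
    B   0    0   -3    0   -2
    C   0    0    0   -2   -1
    D   0   -2    1    0    0
    E   0    0    1    2    0
    F   1    0    0    0    0

Candidate y = [1, 1, 2, 1, 2, 2]; check y·C column-wise:
  col α: 1·-2 + 1·0 + 2·0 + 1·0 + 2·0 + 2·1 = 0
  col β: 1·2 + 1·0 + 2·0 + 1·-2 + 2·0 + 2·0 = 0
  col γ: 1·0 + 1·-3 + 2·0 + 1·1 + 2·1 + 2·0 = 0
  col δ: 1·0 + 1·0 + 2·-2 + 1·0 + 2·2 + 2·0 = 0
  col ε: 1·4 + 1·-2 + 2·-1 + 1·0 + 2·0 + 2·0 = 0

y = (A:1, B:1, C:2, D:1, E:2, F:2)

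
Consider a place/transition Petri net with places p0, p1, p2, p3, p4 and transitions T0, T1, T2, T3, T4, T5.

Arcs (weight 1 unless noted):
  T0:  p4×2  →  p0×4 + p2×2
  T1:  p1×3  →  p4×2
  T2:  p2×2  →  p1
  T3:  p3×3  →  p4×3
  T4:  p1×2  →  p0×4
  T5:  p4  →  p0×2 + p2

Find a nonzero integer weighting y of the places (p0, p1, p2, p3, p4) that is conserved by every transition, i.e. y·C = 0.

Incidence matrix C (rows=places, cols=transitions):
       T0   T1   T2   T3   T4   T5
   p0   4    0    0    0    4    2
   p1   0   -3    1    0   -2    0
   p2   2    0   -2    0    0    1
   p3   0    0    0   -3    0    0
   p4  -2    2    0    3    0   -1

Candidate y = [1, 2, 1, 3, 3]; check y·C column-wise:
  col T0: 1·4 + 2·0 + 1·2 + 3·0 + 3·-2 = 0
  col T1: 1·0 + 2·-3 + 1·0 + 3·0 + 3·2 = 0
  col T2: 1·0 + 2·1 + 1·-2 + 3·0 + 3·0 = 0
  col T3: 1·0 + 2·0 + 1·0 + 3·-3 + 3·3 = 0
  col T4: 1·4 + 2·-2 + 1·0 + 3·0 + 3·0 = 0
  col T5: 1·2 + 2·0 + 1·1 + 3·0 + 3·-1 = 0

y = (p0:1, p1:2, p2:1, p3:3, p4:3)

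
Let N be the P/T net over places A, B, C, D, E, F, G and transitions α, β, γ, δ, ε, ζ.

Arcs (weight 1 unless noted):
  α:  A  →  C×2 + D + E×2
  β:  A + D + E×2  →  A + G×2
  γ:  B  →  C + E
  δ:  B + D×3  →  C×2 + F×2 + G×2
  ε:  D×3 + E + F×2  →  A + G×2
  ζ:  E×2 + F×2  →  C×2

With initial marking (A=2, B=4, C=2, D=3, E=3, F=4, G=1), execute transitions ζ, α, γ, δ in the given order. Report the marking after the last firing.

step 1: fire ζ:  (A=2, B=4, C=2, D=3, E=3, F=4, G=1) → (A=2, B=4, C=4, D=3, E=1, F=2, G=1)
step 2: fire α:  (A=2, B=4, C=4, D=3, E=1, F=2, G=1) → (A=1, B=4, C=6, D=4, E=3, F=2, G=1)
step 3: fire γ:  (A=1, B=4, C=6, D=4, E=3, F=2, G=1) → (A=1, B=3, C=7, D=4, E=4, F=2, G=1)
step 4: fire δ:  (A=1, B=3, C=7, D=4, E=4, F=2, G=1) → (A=1, B=2, C=9, D=1, E=4, F=4, G=3)

(A=1, B=2, C=9, D=1, E=4, F=4, G=3)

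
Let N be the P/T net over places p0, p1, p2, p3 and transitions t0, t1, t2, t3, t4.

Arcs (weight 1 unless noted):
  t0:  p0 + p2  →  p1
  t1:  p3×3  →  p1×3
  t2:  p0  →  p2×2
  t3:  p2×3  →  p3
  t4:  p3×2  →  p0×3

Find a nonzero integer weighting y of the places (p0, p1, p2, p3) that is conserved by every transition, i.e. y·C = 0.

Incidence matrix C (rows=places, cols=transitions):
       t0   t1   t2   t3   t4
   p0  -1    0   -1    0    3
   p1   1    3    0    0    0
   p2  -1    0    2   -3    0
   p3   0   -3    0    1   -2

Candidate y = [2, 3, 1, 3]; check y·C column-wise:
  col t0: 2·-1 + 3·1 + 1·-1 + 3·0 = 0
  col t1: 2·0 + 3·3 + 1·0 + 3·-3 = 0
  col t2: 2·-1 + 3·0 + 1·2 + 3·0 = 0
  col t3: 2·0 + 3·0 + 1·-3 + 3·1 = 0
  col t4: 2·3 + 3·0 + 1·0 + 3·-2 = 0

y = (p0:2, p1:3, p2:1, p3:3)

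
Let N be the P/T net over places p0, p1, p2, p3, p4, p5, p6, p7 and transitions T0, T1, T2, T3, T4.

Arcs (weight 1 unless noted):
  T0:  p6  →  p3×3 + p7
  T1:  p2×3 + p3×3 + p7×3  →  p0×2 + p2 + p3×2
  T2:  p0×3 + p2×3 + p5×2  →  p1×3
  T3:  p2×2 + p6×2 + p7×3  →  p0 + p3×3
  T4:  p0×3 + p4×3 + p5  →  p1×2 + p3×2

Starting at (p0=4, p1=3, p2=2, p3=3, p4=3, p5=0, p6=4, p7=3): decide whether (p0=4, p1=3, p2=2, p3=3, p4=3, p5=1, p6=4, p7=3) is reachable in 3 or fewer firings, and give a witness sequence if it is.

depth 0: 1 marking
depth 1: 3 markings reached so far
depth 2: 5 markings reached so far
depth 3: 7 markings reached so far
target is not among the 7 markings reachable within 3 steps

NO — not reachable within 3 firings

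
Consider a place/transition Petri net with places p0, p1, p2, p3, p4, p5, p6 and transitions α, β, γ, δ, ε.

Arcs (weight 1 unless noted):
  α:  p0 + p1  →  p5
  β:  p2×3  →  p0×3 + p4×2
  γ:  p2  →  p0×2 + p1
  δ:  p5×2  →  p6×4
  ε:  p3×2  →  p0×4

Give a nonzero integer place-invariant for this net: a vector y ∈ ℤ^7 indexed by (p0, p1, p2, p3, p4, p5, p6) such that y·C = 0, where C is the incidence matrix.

y = (p0:1, p1:-1, p2:1, p3:2, p4:0, p5:0, p6:0)

Incidence matrix C (rows=places, cols=transitions):
        α    β    γ    δ    ε
   p0  -1    3    2    0    4
   p1  -1    0    1    0    0
   p2   0   -3   -1    0    0
   p3   0    0    0    0   -2
   p4   0    2    0    0    0
   p5   1    0    0   -2    0
   p6   0    0    0    4    0

Candidate y = [1, -1, 1, 2, 0, 0, 0]; check y·C column-wise:
  col α: 1·-1 + -1·-1 + 1·0 + 2·0 + 0·1 = 0
  col β: 1·3 + -1·0 + 1·-3 + 2·0 + 0·2 = 0
  col γ: 1·2 + -1·1 + 1·-1 + 2·0 = 0
  col δ: 1·0 + -1·0 + 1·0 + 2·0 + 0·-2 + 0·4 = 0
  col ε: 1·4 + -1·0 + 1·0 + 2·-2 = 0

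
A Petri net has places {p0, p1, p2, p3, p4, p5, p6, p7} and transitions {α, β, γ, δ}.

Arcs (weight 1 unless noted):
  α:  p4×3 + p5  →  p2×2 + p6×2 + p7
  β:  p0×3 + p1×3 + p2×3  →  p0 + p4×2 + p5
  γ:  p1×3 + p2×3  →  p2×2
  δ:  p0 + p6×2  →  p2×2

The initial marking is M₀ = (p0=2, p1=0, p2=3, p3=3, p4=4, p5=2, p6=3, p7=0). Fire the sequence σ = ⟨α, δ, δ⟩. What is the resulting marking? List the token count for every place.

step 1: fire α:  (p0=2, p1=0, p2=3, p3=3, p4=4, p5=2, p6=3, p7=0) → (p0=2, p1=0, p2=5, p3=3, p4=1, p5=1, p6=5, p7=1)
step 2: fire δ:  (p0=2, p1=0, p2=5, p3=3, p4=1, p5=1, p6=5, p7=1) → (p0=1, p1=0, p2=7, p3=3, p4=1, p5=1, p6=3, p7=1)
step 3: fire δ:  (p0=1, p1=0, p2=7, p3=3, p4=1, p5=1, p6=3, p7=1) → (p0=0, p1=0, p2=9, p3=3, p4=1, p5=1, p6=1, p7=1)

(p0=0, p1=0, p2=9, p3=3, p4=1, p5=1, p6=1, p7=1)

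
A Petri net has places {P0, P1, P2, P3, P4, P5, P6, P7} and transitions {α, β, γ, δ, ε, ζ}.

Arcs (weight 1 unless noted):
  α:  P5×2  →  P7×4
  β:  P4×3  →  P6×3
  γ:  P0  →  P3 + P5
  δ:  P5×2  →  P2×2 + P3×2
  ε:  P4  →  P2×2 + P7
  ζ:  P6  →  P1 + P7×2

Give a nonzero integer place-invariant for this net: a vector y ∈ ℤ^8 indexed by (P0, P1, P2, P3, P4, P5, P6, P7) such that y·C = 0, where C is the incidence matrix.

y = (P0:1, P1:-2, P2:-1, P3:1, P4:-2, P5:0, P6:-2, P7:0)

Incidence matrix C (rows=places, cols=transitions):
        α    β    γ    δ    ε    ζ
   P0   0    0   -1    0    0    0
   P1   0    0    0    0    0    1
   P2   0    0    0    2    2    0
   P3   0    0    1    2    0    0
   P4   0   -3    0    0   -1    0
   P5  -2    0    1   -2    0    0
   P6   0    3    0    0    0   -1
   P7   4    0    0    0    1    2

Candidate y = [1, -2, -1, 1, -2, 0, -2, 0]; check y·C column-wise:
  col α: 1·0 + -2·0 + -1·0 + 1·0 + -2·0 + 0·-2 + -2·0 + 0·4 = 0
  col β: 1·0 + -2·0 + -1·0 + 1·0 + -2·-3 + -2·3 = 0
  col γ: 1·-1 + -2·0 + -1·0 + 1·1 + -2·0 + 0·1 + -2·0 = 0
  col δ: 1·0 + -2·0 + -1·2 + 1·2 + -2·0 + 0·-2 + -2·0 = 0
  col ε: 1·0 + -2·0 + -1·2 + 1·0 + -2·-1 + -2·0 + 0·1 = 0
  col ζ: 1·0 + -2·1 + -1·0 + 1·0 + -2·0 + -2·-1 + 0·2 = 0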